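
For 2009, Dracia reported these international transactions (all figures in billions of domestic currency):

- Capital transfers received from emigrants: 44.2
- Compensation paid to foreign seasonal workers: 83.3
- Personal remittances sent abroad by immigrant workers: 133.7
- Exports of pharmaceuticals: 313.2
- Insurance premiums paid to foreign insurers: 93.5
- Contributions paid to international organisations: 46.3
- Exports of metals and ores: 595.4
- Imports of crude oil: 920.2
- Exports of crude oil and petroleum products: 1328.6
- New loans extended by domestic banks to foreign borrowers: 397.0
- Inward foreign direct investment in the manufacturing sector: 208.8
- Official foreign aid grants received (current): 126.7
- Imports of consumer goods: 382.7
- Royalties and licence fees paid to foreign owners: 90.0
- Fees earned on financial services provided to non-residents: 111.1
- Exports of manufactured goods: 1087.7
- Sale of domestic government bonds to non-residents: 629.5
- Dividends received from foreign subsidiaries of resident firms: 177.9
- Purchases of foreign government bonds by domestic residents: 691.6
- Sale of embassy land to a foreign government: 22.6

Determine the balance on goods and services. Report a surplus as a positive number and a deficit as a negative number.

1949.6

Goods: -382.7 + 1328.6 + 595.4 - 920.2 + 1087.7 + 313.2 = 2022.0
Services: 111.1 - 93.5 - 90.0 = -72.4
Trade balance = 2022.0 + (-72.4) = 1949.6
(Excluded from the trade balance — capital account: capital transfers received from emigrants 44.2, sale of embassy land to a foreign government 22.6; primary income: compensation paid to foreign seasonal workers 83.3, dividends received from foreign subsidiaries of resident firms 177.9; secondary income: personal remittances sent abroad by immigrant workers 133.7, contributions paid to international organisations 46.3, official foreign aid grants received (current) 126.7; financial account: new loans extended by domestic banks to foreign borrowers 397.0, inward foreign direct investment in the manufacturing sector 208.8, sale of domestic government bonds to non-residents 629.5, purchases of foreign government bonds by domestic residents 691.6.)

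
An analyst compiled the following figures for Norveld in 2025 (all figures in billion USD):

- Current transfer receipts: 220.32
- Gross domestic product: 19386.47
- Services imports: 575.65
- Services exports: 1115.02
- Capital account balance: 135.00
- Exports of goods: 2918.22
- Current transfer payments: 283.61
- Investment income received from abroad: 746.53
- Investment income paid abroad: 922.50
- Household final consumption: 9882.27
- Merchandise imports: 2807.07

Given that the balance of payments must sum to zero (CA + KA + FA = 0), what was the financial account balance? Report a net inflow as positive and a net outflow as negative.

-546.26

Goods balance = 2918.22 - 2807.07 = 111.15
Services balance = 1115.02 - 575.65 = 539.37
Trade balance (goods + services) = 111.15 + 539.37 = 650.52
Net primary income = 746.53 - 922.50 = -175.97
Net secondary income = 220.32 - 283.61 = -63.29
Current account = 650.52 + (-175.97) + (-63.29) = 411.26
Financial account = -(411.26 + 135.00) = -546.26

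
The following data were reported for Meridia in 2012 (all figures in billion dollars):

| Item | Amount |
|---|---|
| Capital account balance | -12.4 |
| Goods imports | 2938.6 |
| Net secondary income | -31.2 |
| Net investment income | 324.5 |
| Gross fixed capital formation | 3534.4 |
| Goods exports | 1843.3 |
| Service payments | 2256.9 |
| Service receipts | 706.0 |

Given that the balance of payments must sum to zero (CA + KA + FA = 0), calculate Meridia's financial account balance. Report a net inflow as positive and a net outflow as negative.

2365.3

Goods balance = 1843.3 - 2938.6 = -1095.3
Services balance = 706.0 - 2256.9 = -1550.9
Trade balance (goods + services) = -1095.3 + (-1550.9) = -2646.2
Net primary income = 324.5
Net secondary income = -31.2
Current account = -2646.2 + 324.5 + (-31.2) = -2352.9
Financial account = -(-2352.9 + (-12.4)) = 2365.3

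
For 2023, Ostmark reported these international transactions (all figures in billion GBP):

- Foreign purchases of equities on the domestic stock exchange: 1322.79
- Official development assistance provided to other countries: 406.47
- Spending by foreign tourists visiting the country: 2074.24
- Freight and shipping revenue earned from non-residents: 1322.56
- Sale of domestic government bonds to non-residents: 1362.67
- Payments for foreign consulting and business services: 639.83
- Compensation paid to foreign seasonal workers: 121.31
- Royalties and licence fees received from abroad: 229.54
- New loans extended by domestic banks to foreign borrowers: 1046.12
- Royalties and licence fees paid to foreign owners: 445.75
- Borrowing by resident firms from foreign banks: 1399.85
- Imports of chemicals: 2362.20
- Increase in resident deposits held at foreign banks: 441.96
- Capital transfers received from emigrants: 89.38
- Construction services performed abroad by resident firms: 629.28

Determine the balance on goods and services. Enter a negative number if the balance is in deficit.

Goods: -2362.20
Services: 2074.24 - 639.83 - 445.75 + 229.54 + 629.28 + 1322.56 = 3170.04
Trade balance = -2362.20 + 3170.04 = 807.84
(Excluded from the trade balance — financial account: foreign purchases of equities on the domestic stock exchange 1322.79, sale of domestic government bonds to non-residents 1362.67, new loans extended by domestic banks to foreign borrowers 1046.12, borrowing by resident firms from foreign banks 1399.85, increase in resident deposits held at foreign banks 441.96; secondary income: official development assistance provided to other countries 406.47; primary income: compensation paid to foreign seasonal workers 121.31; capital account: capital transfers received from emigrants 89.38.)

807.84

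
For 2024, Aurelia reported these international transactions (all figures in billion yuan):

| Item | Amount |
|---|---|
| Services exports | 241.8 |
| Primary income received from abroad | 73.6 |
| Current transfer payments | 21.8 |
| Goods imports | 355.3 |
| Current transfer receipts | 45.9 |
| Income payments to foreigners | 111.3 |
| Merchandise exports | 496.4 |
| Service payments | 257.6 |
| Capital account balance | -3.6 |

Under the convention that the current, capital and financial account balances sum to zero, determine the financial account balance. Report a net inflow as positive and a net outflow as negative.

-108.1

Goods balance = 496.4 - 355.3 = 141.1
Services balance = 241.8 - 257.6 = -15.8
Trade balance (goods + services) = 141.1 + (-15.8) = 125.3
Net primary income = 73.6 - 111.3 = -37.7
Net secondary income = 45.9 - 21.8 = 24.1
Current account = 125.3 + (-37.7) + 24.1 = 111.7
Financial account = -(111.7 + (-3.6)) = -108.1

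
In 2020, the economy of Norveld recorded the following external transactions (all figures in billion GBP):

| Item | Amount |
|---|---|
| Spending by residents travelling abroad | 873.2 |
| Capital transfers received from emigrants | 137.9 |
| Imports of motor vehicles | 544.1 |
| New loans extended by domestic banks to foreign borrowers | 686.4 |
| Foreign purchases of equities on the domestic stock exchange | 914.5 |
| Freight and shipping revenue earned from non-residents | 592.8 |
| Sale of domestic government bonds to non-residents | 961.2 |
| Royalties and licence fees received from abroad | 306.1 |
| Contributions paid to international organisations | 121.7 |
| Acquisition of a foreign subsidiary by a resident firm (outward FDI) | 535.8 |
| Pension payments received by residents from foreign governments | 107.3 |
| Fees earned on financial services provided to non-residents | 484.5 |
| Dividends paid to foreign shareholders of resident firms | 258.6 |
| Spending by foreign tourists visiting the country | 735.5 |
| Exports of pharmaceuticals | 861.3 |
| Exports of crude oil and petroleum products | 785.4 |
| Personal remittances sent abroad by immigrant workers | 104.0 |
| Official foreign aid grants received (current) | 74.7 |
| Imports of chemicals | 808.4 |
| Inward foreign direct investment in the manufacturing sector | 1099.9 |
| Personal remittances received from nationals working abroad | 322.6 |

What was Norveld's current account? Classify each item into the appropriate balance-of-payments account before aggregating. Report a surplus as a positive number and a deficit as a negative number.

Goods: 785.4 + 861.3 - 544.1 - 808.4 = 294.2
Services: -873.2 + 592.8 + 484.5 + 735.5 + 306.1 = 1245.7
Primary income: -258.6
Secondary income: 74.7 + 107.3 - 104.0 + 322.6 - 121.7 = 278.9
Current account = 294.2 + 1245.7 + (-258.6) + 278.9 = 1560.2
(Excluded from the current account — capital account: capital transfers received from emigrants 137.9; financial account: new loans extended by domestic banks to foreign borrowers 686.4, foreign purchases of equities on the domestic stock exchange 914.5, sale of domestic government bonds to non-residents 961.2, acquisition of a foreign subsidiary by a resident firm (outward FDI) 535.8, inward foreign direct investment in the manufacturing sector 1099.9.)

1560.2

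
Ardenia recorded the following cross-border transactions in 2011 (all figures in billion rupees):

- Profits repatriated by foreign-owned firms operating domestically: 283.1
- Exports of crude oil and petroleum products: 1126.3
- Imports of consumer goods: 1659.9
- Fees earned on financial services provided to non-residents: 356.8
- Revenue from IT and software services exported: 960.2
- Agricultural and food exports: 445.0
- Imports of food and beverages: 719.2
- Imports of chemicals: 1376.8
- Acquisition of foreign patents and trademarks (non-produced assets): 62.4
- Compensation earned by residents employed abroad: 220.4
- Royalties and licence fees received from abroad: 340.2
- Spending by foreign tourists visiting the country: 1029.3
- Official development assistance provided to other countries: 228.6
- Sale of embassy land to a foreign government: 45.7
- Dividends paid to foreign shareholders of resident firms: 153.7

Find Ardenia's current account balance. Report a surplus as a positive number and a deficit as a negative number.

Goods: 1126.3 - 1376.8 + 445.0 - 719.2 - 1659.9 = -2184.6
Services: 340.2 + 960.2 + 356.8 + 1029.3 = 2686.5
Primary income: -283.1 + 220.4 - 153.7 = -216.4
Secondary income: -228.6
Current account = (-2184.6) + 2686.5 + (-216.4) + (-228.6) = 56.9
(Excluded from the current account — capital account: acquisition of foreign patents and trademarks (non-produced assets) 62.4, sale of embassy land to a foreign government 45.7.)

56.9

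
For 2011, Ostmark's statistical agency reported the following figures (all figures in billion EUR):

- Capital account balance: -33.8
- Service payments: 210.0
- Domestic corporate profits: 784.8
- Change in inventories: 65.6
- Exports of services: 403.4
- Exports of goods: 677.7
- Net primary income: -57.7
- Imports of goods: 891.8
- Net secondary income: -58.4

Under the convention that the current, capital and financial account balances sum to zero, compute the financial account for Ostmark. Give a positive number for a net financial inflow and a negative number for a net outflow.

Goods balance = 677.7 - 891.8 = -214.1
Services balance = 403.4 - 210.0 = 193.4
Trade balance (goods + services) = -214.1 + 193.4 = -20.7
Net primary income = -57.7
Net secondary income = -58.4
Current account = -20.7 + (-57.7) + (-58.4) = -136.8
Financial account = -(-136.8 + (-33.8)) = 170.6

170.6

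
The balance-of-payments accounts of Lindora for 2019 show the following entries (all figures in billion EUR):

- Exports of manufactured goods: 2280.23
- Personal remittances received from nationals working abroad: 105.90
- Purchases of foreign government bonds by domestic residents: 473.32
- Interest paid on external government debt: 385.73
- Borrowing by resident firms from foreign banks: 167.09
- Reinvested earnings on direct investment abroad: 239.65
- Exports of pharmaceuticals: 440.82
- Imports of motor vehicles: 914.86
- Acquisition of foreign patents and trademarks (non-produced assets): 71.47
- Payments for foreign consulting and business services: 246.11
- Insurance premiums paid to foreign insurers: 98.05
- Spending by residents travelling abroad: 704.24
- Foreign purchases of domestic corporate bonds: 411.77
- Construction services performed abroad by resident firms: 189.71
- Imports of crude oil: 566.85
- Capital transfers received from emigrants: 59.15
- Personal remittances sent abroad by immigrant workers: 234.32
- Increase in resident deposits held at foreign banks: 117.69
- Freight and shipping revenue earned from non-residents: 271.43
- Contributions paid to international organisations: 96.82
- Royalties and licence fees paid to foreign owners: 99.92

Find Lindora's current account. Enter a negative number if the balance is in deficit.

Goods: -566.85 - 914.86 + 440.82 + 2280.23 = 1239.34
Services: -99.92 - 704.24 - 246.11 - 98.05 + 189.71 + 271.43 = -687.18
Primary income: -385.73 + 239.65 = -146.08
Secondary income: -96.82 + 105.90 - 234.32 = -225.24
Current account = 1239.34 + (-687.18) + (-146.08) + (-225.24) = 180.84
(Excluded from the current account — financial account: purchases of foreign government bonds by domestic residents 473.32, borrowing by resident firms from foreign banks 167.09, foreign purchases of domestic corporate bonds 411.77, increase in resident deposits held at foreign banks 117.69; capital account: acquisition of foreign patents and trademarks (non-produced assets) 71.47, capital transfers received from emigrants 59.15.)

180.84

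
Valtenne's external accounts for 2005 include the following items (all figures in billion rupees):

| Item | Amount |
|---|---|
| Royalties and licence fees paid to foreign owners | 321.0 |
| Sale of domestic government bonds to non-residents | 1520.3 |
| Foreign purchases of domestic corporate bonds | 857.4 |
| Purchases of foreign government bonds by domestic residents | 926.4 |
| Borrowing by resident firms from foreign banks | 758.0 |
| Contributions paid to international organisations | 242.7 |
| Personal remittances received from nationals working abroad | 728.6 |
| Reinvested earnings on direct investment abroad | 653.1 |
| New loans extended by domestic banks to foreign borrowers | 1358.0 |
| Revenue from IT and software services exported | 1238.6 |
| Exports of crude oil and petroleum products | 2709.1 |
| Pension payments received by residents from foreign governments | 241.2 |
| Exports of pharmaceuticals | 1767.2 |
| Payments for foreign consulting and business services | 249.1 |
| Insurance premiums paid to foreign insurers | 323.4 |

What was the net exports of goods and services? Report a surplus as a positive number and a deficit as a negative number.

Goods: 1767.2 + 2709.1 = 4476.3
Services: -323.4 - 321.0 - 249.1 + 1238.6 = 345.1
Trade balance = 4476.3 + 345.1 = 4821.4
(Excluded from the trade balance — financial account: sale of domestic government bonds to non-residents 1520.3, foreign purchases of domestic corporate bonds 857.4, purchases of foreign government bonds by domestic residents 926.4, borrowing by resident firms from foreign banks 758.0, new loans extended by domestic banks to foreign borrowers 1358.0; secondary income: contributions paid to international organisations 242.7, personal remittances received from nationals working abroad 728.6, pension payments received by residents from foreign governments 241.2; primary income: reinvested earnings on direct investment abroad 653.1.)

4821.4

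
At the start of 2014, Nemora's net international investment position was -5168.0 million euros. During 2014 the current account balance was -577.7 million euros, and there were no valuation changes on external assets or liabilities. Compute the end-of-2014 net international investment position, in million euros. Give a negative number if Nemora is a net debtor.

With no valuation effects, change in NIIP = current account = -577.7
End-of-year NIIP = -5168.0 + (-577.7) = -5745.7

-5745.7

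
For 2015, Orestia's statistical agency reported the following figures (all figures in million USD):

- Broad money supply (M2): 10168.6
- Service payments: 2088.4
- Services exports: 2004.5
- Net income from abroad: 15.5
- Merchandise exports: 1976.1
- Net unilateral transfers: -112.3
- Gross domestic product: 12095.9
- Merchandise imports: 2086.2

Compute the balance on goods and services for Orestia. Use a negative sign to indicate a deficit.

Goods balance = 1976.1 - 2086.2 = -110.1
Services balance = 2004.5 - 2088.4 = -83.9
Trade balance (goods + services) = -110.1 + (-83.9) = -194.0

-194.0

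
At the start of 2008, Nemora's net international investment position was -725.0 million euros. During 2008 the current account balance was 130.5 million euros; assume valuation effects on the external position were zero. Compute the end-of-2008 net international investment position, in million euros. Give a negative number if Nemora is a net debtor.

With no valuation effects, change in NIIP = current account = 130.5
End-of-year NIIP = -725.0 + 130.5 = -594.5

-594.5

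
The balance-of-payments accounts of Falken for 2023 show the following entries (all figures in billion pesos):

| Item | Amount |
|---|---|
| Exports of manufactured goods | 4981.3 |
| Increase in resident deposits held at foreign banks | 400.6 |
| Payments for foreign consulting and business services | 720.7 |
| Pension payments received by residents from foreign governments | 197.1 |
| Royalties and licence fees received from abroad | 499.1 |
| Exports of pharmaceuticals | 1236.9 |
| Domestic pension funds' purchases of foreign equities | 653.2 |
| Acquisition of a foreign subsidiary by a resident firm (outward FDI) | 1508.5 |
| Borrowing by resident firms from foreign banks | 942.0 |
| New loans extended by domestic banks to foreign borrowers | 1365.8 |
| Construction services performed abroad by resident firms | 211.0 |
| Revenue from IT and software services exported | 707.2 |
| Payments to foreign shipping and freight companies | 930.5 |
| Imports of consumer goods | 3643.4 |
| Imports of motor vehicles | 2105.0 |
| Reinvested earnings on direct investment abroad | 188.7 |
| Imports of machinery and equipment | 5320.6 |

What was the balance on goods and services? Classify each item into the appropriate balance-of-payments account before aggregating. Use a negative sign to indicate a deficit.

-5084.7

Goods: 4981.3 + 1236.9 - 2105.0 - 3643.4 - 5320.6 = -4850.8
Services: 211.0 - 720.7 + 707.2 + 499.1 - 930.5 = -233.9
Trade balance = -4850.8 + (-233.9) = -5084.7
(Excluded from the trade balance — financial account: increase in resident deposits held at foreign banks 400.6, domestic pension funds' purchases of foreign equities 653.2, acquisition of a foreign subsidiary by a resident firm (outward FDI) 1508.5, borrowing by resident firms from foreign banks 942.0, new loans extended by domestic banks to foreign borrowers 1365.8; secondary income: pension payments received by residents from foreign governments 197.1; primary income: reinvested earnings on direct investment abroad 188.7.)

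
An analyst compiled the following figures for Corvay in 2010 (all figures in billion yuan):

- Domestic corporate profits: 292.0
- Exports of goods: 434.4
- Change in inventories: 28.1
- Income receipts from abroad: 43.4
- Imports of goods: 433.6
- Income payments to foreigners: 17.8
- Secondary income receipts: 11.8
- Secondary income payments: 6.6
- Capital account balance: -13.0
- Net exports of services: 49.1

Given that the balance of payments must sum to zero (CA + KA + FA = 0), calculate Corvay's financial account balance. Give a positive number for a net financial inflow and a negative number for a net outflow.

-67.7

Goods balance = 434.4 - 433.6 = 0.8
Services balance = 49.1
Trade balance (goods + services) = 0.8 + 49.1 = 49.9
Net primary income = 43.4 - 17.8 = 25.6
Net secondary income = 11.8 - 6.6 = 5.2
Current account = 49.9 + 25.6 + 5.2 = 80.7
Financial account = -(80.7 + (-13.0)) = -67.7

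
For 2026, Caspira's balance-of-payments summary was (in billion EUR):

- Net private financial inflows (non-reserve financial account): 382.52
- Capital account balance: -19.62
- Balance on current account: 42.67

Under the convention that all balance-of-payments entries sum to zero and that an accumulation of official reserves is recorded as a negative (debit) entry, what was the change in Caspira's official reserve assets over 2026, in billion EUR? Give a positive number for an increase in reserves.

405.57

Official reserve transactions balance = -(42.67 + (-19.62) + 382.52) = -405.57
An accumulation of reserves is recorded as a debit (negative entry), so the change in the stock of reserves is the negative of that balance.
Change in official reserves = -(-405.57) = 405.57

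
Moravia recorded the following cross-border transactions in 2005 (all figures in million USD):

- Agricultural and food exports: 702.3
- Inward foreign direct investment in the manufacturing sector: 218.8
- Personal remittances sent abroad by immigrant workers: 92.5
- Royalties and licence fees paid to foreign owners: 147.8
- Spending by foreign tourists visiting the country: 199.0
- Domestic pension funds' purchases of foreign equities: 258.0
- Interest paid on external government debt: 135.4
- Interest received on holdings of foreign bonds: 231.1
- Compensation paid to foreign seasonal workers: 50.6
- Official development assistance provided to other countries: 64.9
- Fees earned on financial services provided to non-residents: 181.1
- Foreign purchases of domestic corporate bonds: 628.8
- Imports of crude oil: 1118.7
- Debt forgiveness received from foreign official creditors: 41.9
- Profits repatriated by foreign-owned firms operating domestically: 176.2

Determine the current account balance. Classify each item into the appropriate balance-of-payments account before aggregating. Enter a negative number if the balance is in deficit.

Goods: -1118.7 + 702.3 = -416.4
Services: -147.8 + 181.1 + 199.0 = 232.3
Primary income: -176.2 - 135.4 + 231.1 - 50.6 = -131.1
Secondary income: -92.5 - 64.9 = -157.4
Current account = (-416.4) + 232.3 + (-131.1) + (-157.4) = -472.6
(Excluded from the current account — financial account: inward foreign direct investment in the manufacturing sector 218.8, domestic pension funds' purchases of foreign equities 258.0, foreign purchases of domestic corporate bonds 628.8; capital account: debt forgiveness received from foreign official creditors 41.9.)

-472.6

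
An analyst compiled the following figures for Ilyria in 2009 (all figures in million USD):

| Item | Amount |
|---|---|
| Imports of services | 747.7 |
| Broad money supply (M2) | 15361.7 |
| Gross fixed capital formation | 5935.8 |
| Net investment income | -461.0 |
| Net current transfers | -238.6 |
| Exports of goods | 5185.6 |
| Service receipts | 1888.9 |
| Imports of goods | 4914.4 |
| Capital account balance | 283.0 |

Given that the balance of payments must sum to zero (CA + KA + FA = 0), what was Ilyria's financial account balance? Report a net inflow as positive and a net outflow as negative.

-995.8

Goods balance = 5185.6 - 4914.4 = 271.2
Services balance = 1888.9 - 747.7 = 1141.2
Trade balance (goods + services) = 271.2 + 1141.2 = 1412.4
Net primary income = -461.0
Net secondary income = -238.6
Current account = 1412.4 + (-461.0) + (-238.6) = 712.8
Financial account = -(712.8 + 283.0) = -995.8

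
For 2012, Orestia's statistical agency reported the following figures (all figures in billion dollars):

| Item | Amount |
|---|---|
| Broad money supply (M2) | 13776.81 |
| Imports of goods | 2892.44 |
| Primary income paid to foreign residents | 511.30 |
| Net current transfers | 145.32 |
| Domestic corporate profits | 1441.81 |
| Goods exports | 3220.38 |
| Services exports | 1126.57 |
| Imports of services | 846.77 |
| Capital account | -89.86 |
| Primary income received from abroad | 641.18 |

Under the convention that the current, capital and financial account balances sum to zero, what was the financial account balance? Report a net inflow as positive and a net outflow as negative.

Goods balance = 3220.38 - 2892.44 = 327.94
Services balance = 1126.57 - 846.77 = 279.80
Trade balance (goods + services) = 327.94 + 279.80 = 607.74
Net primary income = 641.18 - 511.30 = 129.88
Net secondary income = 145.32
Current account = 607.74 + 129.88 + 145.32 = 882.94
Financial account = -(882.94 + (-89.86)) = -793.08

-793.08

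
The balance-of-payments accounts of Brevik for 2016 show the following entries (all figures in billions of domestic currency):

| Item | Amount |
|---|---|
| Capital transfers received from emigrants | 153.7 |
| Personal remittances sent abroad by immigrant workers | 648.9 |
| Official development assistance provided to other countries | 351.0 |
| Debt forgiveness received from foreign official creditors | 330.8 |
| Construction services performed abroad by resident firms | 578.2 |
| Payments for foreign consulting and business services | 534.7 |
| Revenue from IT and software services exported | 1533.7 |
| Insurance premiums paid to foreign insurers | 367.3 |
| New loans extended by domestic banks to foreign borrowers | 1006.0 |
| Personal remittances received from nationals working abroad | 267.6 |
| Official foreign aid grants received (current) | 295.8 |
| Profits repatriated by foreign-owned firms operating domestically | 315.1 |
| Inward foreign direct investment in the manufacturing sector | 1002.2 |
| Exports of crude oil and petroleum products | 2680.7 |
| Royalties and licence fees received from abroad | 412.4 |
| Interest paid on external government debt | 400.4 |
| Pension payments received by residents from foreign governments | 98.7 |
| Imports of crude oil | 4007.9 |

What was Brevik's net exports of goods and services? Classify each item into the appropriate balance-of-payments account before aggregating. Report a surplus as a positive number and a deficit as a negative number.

295.1

Goods: 2680.7 - 4007.9 = -1327.2
Services: 412.4 - 367.3 - 534.7 + 1533.7 + 578.2 = 1622.3
Trade balance = -1327.2 + 1622.3 = 295.1
(Excluded from the trade balance — capital account: capital transfers received from emigrants 153.7, debt forgiveness received from foreign official creditors 330.8; secondary income: personal remittances sent abroad by immigrant workers 648.9, official development assistance provided to other countries 351.0, personal remittances received from nationals working abroad 267.6, official foreign aid grants received (current) 295.8, pension payments received by residents from foreign governments 98.7; financial account: new loans extended by domestic banks to foreign borrowers 1006.0, inward foreign direct investment in the manufacturing sector 1002.2; primary income: profits repatriated by foreign-owned firms operating domestically 315.1, interest paid on external government debt 400.4.)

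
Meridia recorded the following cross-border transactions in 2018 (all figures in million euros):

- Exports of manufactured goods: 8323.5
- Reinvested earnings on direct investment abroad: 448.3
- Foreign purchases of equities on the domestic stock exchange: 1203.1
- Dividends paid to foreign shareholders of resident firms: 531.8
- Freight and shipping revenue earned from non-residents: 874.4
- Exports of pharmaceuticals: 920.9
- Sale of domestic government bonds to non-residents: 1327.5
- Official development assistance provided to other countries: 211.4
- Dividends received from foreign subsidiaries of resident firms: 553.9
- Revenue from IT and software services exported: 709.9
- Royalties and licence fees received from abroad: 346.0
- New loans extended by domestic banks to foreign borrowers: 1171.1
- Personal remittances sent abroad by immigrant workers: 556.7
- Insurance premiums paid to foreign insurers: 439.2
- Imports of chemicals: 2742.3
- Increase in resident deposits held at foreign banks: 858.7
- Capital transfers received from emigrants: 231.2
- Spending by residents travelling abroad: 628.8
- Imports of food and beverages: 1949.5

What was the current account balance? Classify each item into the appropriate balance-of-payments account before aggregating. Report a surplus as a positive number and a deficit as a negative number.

5117.2

Goods: -2742.3 + 8323.5 + 920.9 - 1949.5 = 4552.6
Services: 874.4 + 709.9 + 346.0 - 628.8 - 439.2 = 862.3
Primary income: 553.9 - 531.8 + 448.3 = 470.4
Secondary income: -556.7 - 211.4 = -768.1
Current account = 4552.6 + 862.3 + 470.4 + (-768.1) = 5117.2
(Excluded from the current account — financial account: foreign purchases of equities on the domestic stock exchange 1203.1, sale of domestic government bonds to non-residents 1327.5, new loans extended by domestic banks to foreign borrowers 1171.1, increase in resident deposits held at foreign banks 858.7; capital account: capital transfers received from emigrants 231.2.)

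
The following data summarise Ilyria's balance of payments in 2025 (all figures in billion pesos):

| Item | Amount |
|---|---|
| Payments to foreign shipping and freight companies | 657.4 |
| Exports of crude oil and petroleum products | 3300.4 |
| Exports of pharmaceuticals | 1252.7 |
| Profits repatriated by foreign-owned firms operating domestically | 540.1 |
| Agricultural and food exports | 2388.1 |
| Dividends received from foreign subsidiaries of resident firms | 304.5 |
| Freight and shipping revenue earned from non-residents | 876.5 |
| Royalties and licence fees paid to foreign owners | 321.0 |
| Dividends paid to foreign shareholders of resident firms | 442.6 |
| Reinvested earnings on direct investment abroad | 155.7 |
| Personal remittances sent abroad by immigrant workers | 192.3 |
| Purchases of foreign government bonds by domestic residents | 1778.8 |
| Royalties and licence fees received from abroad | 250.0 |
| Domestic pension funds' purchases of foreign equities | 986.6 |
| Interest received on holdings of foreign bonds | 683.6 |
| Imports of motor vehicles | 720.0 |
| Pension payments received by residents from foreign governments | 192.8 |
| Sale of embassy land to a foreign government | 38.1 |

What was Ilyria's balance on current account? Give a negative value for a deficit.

Goods: 3300.4 - 720.0 + 2388.1 + 1252.7 = 6221.2
Services: -657.4 + 250.0 + 876.5 - 321.0 = 148.1
Primary income: 683.6 - 442.6 + 155.7 - 540.1 + 304.5 = 161.1
Secondary income: -192.3 + 192.8 = 0.5
Current account = 6221.2 + 148.1 + 161.1 + 0.5 = 6530.9
(Excluded from the current account — financial account: purchases of foreign government bonds by domestic residents 1778.8, domestic pension funds' purchases of foreign equities 986.6; capital account: sale of embassy land to a foreign government 38.1.)

6530.9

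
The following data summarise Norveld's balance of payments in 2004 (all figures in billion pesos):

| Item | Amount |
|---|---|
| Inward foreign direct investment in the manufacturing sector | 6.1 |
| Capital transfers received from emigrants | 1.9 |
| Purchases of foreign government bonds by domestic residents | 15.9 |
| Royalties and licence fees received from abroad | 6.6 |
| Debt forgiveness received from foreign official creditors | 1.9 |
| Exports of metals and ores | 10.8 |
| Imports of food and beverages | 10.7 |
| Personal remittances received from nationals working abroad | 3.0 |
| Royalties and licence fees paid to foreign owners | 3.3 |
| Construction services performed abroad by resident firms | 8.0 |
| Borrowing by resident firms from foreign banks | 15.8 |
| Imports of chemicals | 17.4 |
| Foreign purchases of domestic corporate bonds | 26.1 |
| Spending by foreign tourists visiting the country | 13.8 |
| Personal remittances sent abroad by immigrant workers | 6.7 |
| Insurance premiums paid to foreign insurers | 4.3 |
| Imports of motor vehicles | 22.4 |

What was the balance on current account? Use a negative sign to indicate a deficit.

-22.6

Goods: -17.4 + 10.8 - 10.7 - 22.4 = -39.7
Services: 8.0 - 3.3 + 6.6 - 4.3 + 13.8 = 20.8
Secondary income: 3.0 - 6.7 = -3.7
Current account = (-39.7) + 20.8 + (-3.7) = -22.6
(Excluded from the current account — financial account: inward foreign direct investment in the manufacturing sector 6.1, purchases of foreign government bonds by domestic residents 15.9, borrowing by resident firms from foreign banks 15.8, foreign purchases of domestic corporate bonds 26.1; capital account: capital transfers received from emigrants 1.9, debt forgiveness received from foreign official creditors 1.9.)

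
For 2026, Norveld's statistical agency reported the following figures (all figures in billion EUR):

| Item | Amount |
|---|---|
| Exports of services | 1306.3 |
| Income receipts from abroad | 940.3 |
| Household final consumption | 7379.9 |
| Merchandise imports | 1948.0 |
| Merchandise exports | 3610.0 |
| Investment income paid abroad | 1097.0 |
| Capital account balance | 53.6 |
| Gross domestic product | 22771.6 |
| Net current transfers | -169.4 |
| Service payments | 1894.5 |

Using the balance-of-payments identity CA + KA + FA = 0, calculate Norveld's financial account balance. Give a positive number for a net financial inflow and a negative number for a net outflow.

-801.3

Goods balance = 3610.0 - 1948.0 = 1662.0
Services balance = 1306.3 - 1894.5 = -588.2
Trade balance (goods + services) = 1662.0 + (-588.2) = 1073.8
Net primary income = 940.3 - 1097.0 = -156.7
Net secondary income = -169.4
Current account = 1073.8 + (-156.7) + (-169.4) = 747.7
Financial account = -(747.7 + 53.6) = -801.3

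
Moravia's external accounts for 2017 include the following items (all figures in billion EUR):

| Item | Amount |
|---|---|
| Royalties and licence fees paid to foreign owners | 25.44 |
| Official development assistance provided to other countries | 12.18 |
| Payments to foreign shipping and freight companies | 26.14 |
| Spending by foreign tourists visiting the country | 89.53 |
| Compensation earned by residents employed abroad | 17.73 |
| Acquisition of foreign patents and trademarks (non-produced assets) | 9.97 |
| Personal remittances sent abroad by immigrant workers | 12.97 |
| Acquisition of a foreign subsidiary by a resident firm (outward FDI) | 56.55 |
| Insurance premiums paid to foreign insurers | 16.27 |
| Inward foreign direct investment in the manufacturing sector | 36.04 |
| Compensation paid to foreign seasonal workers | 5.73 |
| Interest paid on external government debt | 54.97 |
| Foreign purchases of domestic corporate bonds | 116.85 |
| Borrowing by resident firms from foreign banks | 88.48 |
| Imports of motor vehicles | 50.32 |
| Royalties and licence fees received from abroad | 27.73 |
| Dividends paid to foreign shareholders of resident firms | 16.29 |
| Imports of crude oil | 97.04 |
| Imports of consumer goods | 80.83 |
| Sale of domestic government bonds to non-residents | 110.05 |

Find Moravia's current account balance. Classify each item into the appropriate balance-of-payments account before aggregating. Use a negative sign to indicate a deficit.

-263.19

Goods: -97.04 - 50.32 - 80.83 = -228.19
Services: 89.53 - 25.44 - 16.27 + 27.73 - 26.14 = 49.41
Primary income: 17.73 - 16.29 - 5.73 - 54.97 = -59.26
Secondary income: -12.97 - 12.18 = -25.15
Current account = (-228.19) + 49.41 + (-59.26) + (-25.15) = -263.19
(Excluded from the current account — capital account: acquisition of foreign patents and trademarks (non-produced assets) 9.97; financial account: acquisition of a foreign subsidiary by a resident firm (outward FDI) 56.55, inward foreign direct investment in the manufacturing sector 36.04, foreign purchases of domestic corporate bonds 116.85, borrowing by resident firms from foreign banks 88.48, sale of domestic government bonds to non-residents 110.05.)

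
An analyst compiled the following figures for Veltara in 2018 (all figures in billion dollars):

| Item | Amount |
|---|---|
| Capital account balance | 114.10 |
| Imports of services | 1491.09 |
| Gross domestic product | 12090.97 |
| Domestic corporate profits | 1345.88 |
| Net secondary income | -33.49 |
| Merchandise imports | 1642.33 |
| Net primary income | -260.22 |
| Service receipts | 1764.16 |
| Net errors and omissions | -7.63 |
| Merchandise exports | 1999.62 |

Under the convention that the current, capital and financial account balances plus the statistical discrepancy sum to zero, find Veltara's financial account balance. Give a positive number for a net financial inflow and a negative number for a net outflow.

-443.12

Goods balance = 1999.62 - 1642.33 = 357.29
Services balance = 1764.16 - 1491.09 = 273.07
Trade balance (goods + services) = 357.29 + 273.07 = 630.36
Net primary income = -260.22
Net secondary income = -33.49
Current account = 630.36 + (-260.22) + (-33.49) = 336.65
Financial account = -(336.65 + 114.10 + (-7.63)) = -443.12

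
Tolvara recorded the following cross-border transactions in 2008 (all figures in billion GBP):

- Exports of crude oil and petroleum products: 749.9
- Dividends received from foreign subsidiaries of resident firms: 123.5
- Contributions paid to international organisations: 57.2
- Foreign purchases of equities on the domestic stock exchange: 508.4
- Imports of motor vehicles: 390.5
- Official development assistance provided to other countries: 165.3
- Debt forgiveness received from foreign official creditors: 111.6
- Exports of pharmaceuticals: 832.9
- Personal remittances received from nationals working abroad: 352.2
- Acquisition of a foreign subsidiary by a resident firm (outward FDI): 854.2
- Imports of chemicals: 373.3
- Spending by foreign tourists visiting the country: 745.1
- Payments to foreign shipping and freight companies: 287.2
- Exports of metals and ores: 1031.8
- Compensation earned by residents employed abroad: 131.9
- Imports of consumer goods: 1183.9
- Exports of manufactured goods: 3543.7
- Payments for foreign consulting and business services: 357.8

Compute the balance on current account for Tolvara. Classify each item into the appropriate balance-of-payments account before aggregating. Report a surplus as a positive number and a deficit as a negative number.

Goods: -373.3 + 1031.8 - 390.5 + 832.9 - 1183.9 + 749.9 + 3543.7 = 4210.6
Services: -287.2 - 357.8 + 745.1 = 100.1
Primary income: 123.5 + 131.9 = 255.4
Secondary income: 352.2 - 165.3 - 57.2 = 129.7
Current account = 4210.6 + 100.1 + 255.4 + 129.7 = 4695.8
(Excluded from the current account — financial account: foreign purchases of equities on the domestic stock exchange 508.4, acquisition of a foreign subsidiary by a resident firm (outward FDI) 854.2; capital account: debt forgiveness received from foreign official creditors 111.6.)

4695.8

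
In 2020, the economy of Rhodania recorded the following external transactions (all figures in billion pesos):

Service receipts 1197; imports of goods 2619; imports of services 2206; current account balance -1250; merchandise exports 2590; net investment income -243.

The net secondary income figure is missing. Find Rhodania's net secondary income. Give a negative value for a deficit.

Current account = goods balance + services balance + net primary income + net secondary income
Sum of the known components = -1281
Net secondary income = CA - (known components) = -1250 - (-1281) = 31

31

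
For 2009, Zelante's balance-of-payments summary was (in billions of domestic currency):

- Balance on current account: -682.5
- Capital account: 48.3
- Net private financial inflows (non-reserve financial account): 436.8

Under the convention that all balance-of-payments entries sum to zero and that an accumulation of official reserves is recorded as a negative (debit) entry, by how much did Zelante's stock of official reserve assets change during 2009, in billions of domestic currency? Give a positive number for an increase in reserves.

Official reserve transactions balance = -((-682.5) + 48.3 + 436.8) = 197.4
An accumulation of reserves is recorded as a debit (negative entry), so the change in the stock of reserves is the negative of that balance.
Change in official reserves = -(197.4) = -197.4

-197.4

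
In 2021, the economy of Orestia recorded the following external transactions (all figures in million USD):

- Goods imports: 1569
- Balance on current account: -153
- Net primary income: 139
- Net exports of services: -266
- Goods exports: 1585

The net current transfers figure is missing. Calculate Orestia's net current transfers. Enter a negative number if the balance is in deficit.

Current account = goods balance + services balance + net primary income + net secondary income
Sum of the known components = -111
Net current transfers = CA - (known components) = -153 - (-111) = -42

-42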